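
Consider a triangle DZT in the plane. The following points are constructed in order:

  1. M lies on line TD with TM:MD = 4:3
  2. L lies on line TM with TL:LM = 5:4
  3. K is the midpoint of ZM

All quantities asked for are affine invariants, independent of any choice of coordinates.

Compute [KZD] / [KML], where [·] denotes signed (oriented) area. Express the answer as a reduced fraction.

[KZD]:[KML] = 27/16

Set D = (0, 0), Z = (1, 0), T = (0, 1); any affine frame gives the same invariant.
1. M lies on line TD with TM:MD = 4:3 ⇒ M = (0, 3/7)
2. L lies on line TM with TL:LM = 5:4 ⇒ L = (0, 43/63)
3. K is the midpoint of ZM ⇒ K = (1/2, 3/14)
2·[KZD] = -3/14, 2·[KML] = -8/63
[KZD]:[KML] = -3/14:-8/63 = 27/16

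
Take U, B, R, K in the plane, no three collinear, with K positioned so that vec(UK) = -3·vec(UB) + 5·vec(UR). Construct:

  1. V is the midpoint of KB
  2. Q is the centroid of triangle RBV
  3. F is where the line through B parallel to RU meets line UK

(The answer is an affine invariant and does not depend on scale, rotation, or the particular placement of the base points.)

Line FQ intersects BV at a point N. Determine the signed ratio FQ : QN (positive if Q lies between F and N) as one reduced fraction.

FQ:QN = 19

Set U = (0, 0), B = (1, 0), R = (0, 1), K = (-3, 5); any affine frame gives the same invariant.
1. V is the midpoint of KB ⇒ V = (-1, 5/2)
2. Q is the centroid of triangle RBV ⇒ Q = (0, 7/6)
3. F is where the line through B parallel to RU meets line UK ⇒ F = (1, -5/3)
line FQ meets BV at N = (-1/19, 25/19)
Q = F + t·(N−F) with t = 19/20, so FQ:QN = 19/20:1/20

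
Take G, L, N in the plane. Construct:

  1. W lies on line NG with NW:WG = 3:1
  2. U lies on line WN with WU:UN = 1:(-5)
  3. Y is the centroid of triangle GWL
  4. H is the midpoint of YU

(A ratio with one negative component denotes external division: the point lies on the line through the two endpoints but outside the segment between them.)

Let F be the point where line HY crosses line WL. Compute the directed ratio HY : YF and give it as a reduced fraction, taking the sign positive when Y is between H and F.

HY:YF = 5/8

Choose coordinates G = (0, 0), L = (1, 0), N = (0, 1).
1. W lies on line NG with NW:WG = 3:1 ⇒ W = (0, 1/4)
2. U lies on line WN with WU:UN = 1:(-5) ⇒ U = (0, 1/16)
3. Y is the centroid of triangle GWL ⇒ Y = (1/3, 1/12)
4. H is the midpoint of YU ⇒ H = (1/6, 7/96)
line HY meets WL at F = (3/5, 1/10)
Y = H + t·(F−H) with t = 5/13, so HY:YF = 5/13:8/13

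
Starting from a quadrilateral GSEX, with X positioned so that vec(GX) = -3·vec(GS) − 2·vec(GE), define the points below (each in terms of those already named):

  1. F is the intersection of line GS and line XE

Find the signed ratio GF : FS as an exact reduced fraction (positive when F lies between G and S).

GF:FS = -1/2

Choose coordinates G = (0, 0), S = (1, 0), E = (0, 1), X = (-3, -2).
1. F is the intersection of line GS and line XE ⇒ F = (-1, 0)
F = G + t·(S−G) with t = -1, so GF:FS = t:(1−t) = -1:2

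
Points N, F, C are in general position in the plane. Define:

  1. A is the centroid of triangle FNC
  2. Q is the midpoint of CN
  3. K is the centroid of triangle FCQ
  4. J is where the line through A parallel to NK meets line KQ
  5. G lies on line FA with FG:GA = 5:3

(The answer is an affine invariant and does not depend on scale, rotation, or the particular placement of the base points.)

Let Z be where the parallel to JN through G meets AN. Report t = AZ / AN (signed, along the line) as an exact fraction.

Work in coordinates with N = (0, 0), F = (1, 0), C = (0, 1).
1. A is the centroid of triangle FNC ⇒ A = (1/3, 1/3)
2. Q is the midpoint of CN ⇒ Q = (0, 1/2)
3. K is the centroid of triangle FCQ ⇒ K = (1/3, 1/2)
4. J is where the line through A parallel to NK meets line KQ ⇒ J = (4/9, 1/2)
5. G lies on line FA with FG:GA = 5:3 ⇒ G = (7/12, 5/24)
through G parallel to JN: direction (-4/9, -1/2); meets AN at Z = (43/12, 43/12)
Z = A + t·(N−A) with t = -39/4

t = -39/4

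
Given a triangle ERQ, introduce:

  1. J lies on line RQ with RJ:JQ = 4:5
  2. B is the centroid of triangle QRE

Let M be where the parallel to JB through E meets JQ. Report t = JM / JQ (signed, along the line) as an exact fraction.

Work in coordinates with E = (0, 0), R = (1, 0), Q = (0, 1).
1. J lies on line RQ with RJ:JQ = 4:5 ⇒ J = (5/9, 4/9)
2. B is the centroid of triangle QRE ⇒ B = (1/3, 1/3)
through E parallel to JB: direction (-2/9, -1/9); meets JQ at M = (2/3, 1/3)
M = J + t·(Q−J) with t = -1/5

t = -1/5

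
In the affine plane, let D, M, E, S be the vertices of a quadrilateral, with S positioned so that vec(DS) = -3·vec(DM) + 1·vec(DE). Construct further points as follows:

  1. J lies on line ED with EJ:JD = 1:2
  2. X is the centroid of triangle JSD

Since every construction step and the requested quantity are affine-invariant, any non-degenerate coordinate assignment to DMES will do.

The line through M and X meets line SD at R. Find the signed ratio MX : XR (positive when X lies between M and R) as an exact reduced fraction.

MX:XR = 1/2

Assign D = (0, 0), M = (1, 0), E = (0, 1), S = (-3, 1) — the answer is frame-independent, so this choice is without loss of generality.
1. J lies on line ED with EJ:JD = 1:2 ⇒ J = (0, 2/3)
2. X is the centroid of triangle JSD ⇒ X = (-1, 5/9)
line MX meets SD at R = (-5, 5/3)
X = M + t·(R−M) with t = 1/3, so MX:XR = 1/3:2/3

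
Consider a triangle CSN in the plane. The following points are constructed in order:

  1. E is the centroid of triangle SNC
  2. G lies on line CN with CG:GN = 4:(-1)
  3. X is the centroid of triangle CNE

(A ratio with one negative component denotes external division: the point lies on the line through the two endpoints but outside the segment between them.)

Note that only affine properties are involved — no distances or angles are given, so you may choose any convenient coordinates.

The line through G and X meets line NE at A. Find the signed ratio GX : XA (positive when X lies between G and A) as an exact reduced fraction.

Choose coordinates C = (0, 0), S = (1, 0), N = (0, 1).
1. E is the centroid of triangle SNC ⇒ E = (1/3, 1/3)
2. G lies on line CN with CG:GN = 4:(-1) ⇒ G = (0, 4/3)
3. X is the centroid of triangle CNE ⇒ X = (1/9, 4/9)
line GX meets NE at A = (1/18, 8/9)
X = G + t·(A−G) with t = 2, so GX:XA = 2:-1

GX:XA = -2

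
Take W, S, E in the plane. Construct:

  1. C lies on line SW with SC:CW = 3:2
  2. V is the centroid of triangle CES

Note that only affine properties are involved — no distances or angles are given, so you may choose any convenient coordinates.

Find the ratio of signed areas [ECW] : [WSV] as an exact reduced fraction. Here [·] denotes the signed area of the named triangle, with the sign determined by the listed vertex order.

[ECW]:[WSV] = -6/5

Work in coordinates with W = (0, 0), S = (1, 0), E = (0, 1).
1. C lies on line SW with SC:CW = 3:2 ⇒ C = (2/5, 0)
2. V is the centroid of triangle CES ⇒ V = (7/15, 1/3)
2·[ECW] = -2/5, 2·[WSV] = 1/3
[ECW]:[WSV] = -2/5:1/3 = -6/5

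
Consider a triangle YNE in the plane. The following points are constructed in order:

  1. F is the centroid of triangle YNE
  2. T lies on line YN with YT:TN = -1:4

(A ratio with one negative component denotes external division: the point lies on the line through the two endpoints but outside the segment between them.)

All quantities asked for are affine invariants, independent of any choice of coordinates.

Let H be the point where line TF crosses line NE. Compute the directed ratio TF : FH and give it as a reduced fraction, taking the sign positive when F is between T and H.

Choose coordinates Y = (0, 0), N = (1, 0), E = (0, 1).
1. F is the centroid of triangle YNE ⇒ F = (1/3, 1/3)
2. T lies on line YN with YT:TN = -1:4 ⇒ T = (-1/3, 0)
line TF meets NE at H = (5/9, 4/9)
F = T + t·(H−T) with t = 3/4, so TF:FH = 3/4:1/4

TF:FH = 3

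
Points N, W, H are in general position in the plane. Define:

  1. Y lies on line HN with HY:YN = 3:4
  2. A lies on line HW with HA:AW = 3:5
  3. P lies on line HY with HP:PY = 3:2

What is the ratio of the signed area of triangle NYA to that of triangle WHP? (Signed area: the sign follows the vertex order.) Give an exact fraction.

Assign N = (0, 0), W = (1, 0), H = (0, 1) — the answer is frame-independent, so this choice is without loss of generality.
1. Y lies on line HN with HY:YN = 3:4 ⇒ Y = (0, 4/7)
2. A lies on line HW with HA:AW = 3:5 ⇒ A = (3/8, 5/8)
3. P lies on line HY with HP:PY = 3:2 ⇒ P = (0, 26/35)
2·[NYA] = -3/14, 2·[WHP] = 9/35
[NYA]:[WHP] = -3/14:9/35 = -5/6

[NYA]:[WHP] = -5/6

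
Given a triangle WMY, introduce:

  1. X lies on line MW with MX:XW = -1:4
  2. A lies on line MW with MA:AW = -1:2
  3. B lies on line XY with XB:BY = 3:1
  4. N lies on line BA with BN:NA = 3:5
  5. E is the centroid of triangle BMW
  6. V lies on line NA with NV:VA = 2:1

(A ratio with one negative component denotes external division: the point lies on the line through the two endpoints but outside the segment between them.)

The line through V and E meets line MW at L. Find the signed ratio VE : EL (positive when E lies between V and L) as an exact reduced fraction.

VE:EL = -3/8

Assign W = (0, 0), M = (1, 0), Y = (0, 1) — the answer is frame-independent, so this choice is without loss of generality.
1. X lies on line MW with MX:XW = -1:4 ⇒ X = (4/3, 0)
2. A lies on line MW with MA:AW = -1:2 ⇒ A = (2, 0)
3. B lies on line XY with XB:BY = 3:1 ⇒ B = (1/3, 3/4)
4. N lies on line BA with BN:NA = 3:5 ⇒ N = (23/24, 15/32)
5. E is the centroid of triangle BMW ⇒ E = (4/9, 1/4)
6. V lies on line NA with NV:VA = 2:1 ⇒ V = (119/72, 5/32)
line VE meets MW at L = (11/3, 0)
E = V + t·(L−V) with t = -3/5, so VE:EL = -3/5:8/5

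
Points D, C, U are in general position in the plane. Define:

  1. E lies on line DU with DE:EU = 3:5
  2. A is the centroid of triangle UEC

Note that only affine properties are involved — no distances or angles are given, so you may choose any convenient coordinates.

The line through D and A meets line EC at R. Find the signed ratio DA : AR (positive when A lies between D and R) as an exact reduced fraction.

DA:AR = -14/5

Work in coordinates with D = (0, 0), C = (1, 0), U = (0, 1).
1. E lies on line DU with DE:EU = 3:5 ⇒ E = (0, 3/8)
2. A is the centroid of triangle UEC ⇒ A = (1/3, 11/24)
line DA meets EC at R = (3/14, 33/112)
A = D + t·(R−D) with t = 14/9, so DA:AR = 14/9:-5/9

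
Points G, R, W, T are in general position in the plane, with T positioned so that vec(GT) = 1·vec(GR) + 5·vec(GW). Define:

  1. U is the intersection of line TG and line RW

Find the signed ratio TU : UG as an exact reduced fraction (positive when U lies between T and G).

Assign G = (0, 0), R = (1, 0), W = (0, 1), T = (1, 5) — the answer is frame-independent, so this choice is without loss of generality.
1. U is the intersection of line TG and line RW ⇒ U = (1/6, 5/6)
U = T + t·(G−T) with t = 5/6, so TU:UG = t:(1−t) = 5/6:1/6

TU:UG = 5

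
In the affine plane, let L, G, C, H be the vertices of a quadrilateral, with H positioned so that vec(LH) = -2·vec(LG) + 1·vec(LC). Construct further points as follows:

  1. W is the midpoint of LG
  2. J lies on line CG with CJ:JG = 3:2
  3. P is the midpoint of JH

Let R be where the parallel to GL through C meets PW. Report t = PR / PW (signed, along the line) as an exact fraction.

t = -3/7

Work in coordinates with L = (0, 0), G = (1, 0), C = (0, 1), H = (-2, 1).
1. W is the midpoint of LG ⇒ W = (1/2, 0)
2. J lies on line CG with CJ:JG = 3:2 ⇒ J = (3/5, 2/5)
3. P is the midpoint of JH ⇒ P = (-7/10, 7/10)
through C parallel to GL: direction (-1, 0); meets PW at R = (-17/14, 1)
R = P + t·(W−P) with t = -3/7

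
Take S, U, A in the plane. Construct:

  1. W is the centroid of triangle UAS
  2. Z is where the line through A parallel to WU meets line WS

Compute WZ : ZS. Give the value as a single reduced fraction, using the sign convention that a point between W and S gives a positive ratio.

WZ:ZS = -1/2

Set S = (0, 0), U = (1, 0), A = (0, 1); any affine frame gives the same invariant.
1. W is the centroid of triangle UAS ⇒ W = (1/3, 1/3)
2. Z is where the line through A parallel to WU meets line WS ⇒ Z = (2/3, 2/3)
Z = W + t·(S−W) with t = -1, so WZ:ZS = t:(1−t) = -1:2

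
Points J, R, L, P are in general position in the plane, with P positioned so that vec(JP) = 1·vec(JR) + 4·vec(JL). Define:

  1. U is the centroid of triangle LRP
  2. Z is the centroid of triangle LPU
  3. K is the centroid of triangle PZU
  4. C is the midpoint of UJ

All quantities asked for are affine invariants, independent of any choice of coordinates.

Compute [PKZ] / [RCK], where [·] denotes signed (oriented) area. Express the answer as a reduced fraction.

Work in coordinates with J = (0, 0), R = (1, 0), L = (0, 1), P = (1, 4).
1. U is the centroid of triangle LRP ⇒ U = (2/3, 5/3)
2. Z is the centroid of triangle LPU ⇒ Z = (5/9, 20/9)
3. K is the centroid of triangle PZU ⇒ K = (20/27, 71/27)
4. C is the midpoint of UJ ⇒ C = (1/3, 5/6)
2·[PKZ] = -4/27, 2·[RCK] = -83/54
[PKZ]:[RCK] = -4/27:-83/54 = 8/83

[PKZ]:[RCK] = 8/83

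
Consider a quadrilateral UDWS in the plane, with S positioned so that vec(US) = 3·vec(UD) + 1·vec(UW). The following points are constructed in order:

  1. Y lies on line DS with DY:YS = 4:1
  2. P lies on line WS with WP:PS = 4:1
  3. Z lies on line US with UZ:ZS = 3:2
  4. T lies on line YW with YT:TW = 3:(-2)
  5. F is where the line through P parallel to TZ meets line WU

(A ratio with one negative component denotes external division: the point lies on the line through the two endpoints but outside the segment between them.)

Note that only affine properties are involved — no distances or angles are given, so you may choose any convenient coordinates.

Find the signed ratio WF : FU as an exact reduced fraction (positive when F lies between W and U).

WF:FU = -48/223

Assign U = (0, 0), D = (1, 0), W = (0, 1), S = (3, 1) — the answer is frame-independent, so this choice is without loss of generality.
1. Y lies on line DS with DY:YS = 4:1 ⇒ Y = (13/5, 4/5)
2. P lies on line WS with WP:PS = 4:1 ⇒ P = (12/5, 1)
3. Z lies on line US with UZ:ZS = 3:2 ⇒ Z = (9/5, 3/5)
4. T lies on line YW with YT:TW = 3:(-2) ⇒ T = (-26/5, 7/5)
5. F is where the line through P parallel to TZ meets line WU ⇒ F = (0, 223/175)
F = W + t·(U−W) with t = -48/175, so WF:FU = t:(1−t) = -48/175:223/175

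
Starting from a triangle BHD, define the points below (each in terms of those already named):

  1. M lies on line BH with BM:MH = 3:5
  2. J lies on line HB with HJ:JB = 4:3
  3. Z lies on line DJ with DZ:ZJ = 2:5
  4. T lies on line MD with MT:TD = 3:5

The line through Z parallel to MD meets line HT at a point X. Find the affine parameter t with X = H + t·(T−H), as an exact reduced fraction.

Set B = (0, 0), H = (1, 0), D = (0, 1); any affine frame gives the same invariant.
1. M lies on line BH with BM:MH = 3:5 ⇒ M = (3/8, 0)
2. J lies on line HB with HJ:JB = 4:3 ⇒ J = (3/7, 0)
3. Z lies on line DJ with DZ:ZJ = 2:5 ⇒ Z = (6/49, 5/7)
4. T lies on line MD with MT:TD = 3:5 ⇒ T = (15/64, 3/8)
through Z parallel to MD: direction (-3/8, 1); meets HT at X = (81/320, 717/1960)
X = H + t·(T−H) with t = 239/245

t = 239/245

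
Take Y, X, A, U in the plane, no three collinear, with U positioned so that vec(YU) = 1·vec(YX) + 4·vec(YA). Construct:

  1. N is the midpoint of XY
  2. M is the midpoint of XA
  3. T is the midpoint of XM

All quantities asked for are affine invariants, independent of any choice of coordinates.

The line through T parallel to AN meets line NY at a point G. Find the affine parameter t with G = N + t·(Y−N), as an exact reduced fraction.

Set Y = (0, 0), X = (1, 0), A = (0, 1), U = (1, 4); any affine frame gives the same invariant.
1. N is the midpoint of XY ⇒ N = (1/2, 0)
2. M is the midpoint of XA ⇒ M = (1/2, 1/2)
3. T is the midpoint of XM ⇒ T = (3/4, 1/4)
through T parallel to AN: direction (1/2, -1); meets NY at G = (7/8, 0)
G = N + t·(Y−N) with t = -3/4

t = -3/4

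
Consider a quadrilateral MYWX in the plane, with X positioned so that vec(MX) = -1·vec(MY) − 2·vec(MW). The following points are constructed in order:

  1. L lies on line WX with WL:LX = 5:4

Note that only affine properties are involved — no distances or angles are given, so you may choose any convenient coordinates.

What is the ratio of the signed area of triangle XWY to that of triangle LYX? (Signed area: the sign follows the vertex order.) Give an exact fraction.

[XWY]:[LYX] = 9/4

Choose coordinates M = (0, 0), Y = (1, 0), W = (0, 1), X = (-1, -2).
1. L lies on line WX with WL:LX = 5:4 ⇒ L = (-5/9, -2/3)
2·[XWY] = -4, 2·[LYX] = -16/9
[XWY]:[LYX] = -4:-16/9 = 9/4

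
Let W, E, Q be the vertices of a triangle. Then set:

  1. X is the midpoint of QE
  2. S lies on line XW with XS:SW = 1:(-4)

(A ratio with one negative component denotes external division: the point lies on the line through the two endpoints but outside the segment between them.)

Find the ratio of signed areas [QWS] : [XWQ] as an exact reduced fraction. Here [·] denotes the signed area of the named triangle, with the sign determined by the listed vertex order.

[QWS]:[XWQ] = -4/3

Set W = (0, 0), E = (1, 0), Q = (0, 1); any affine frame gives the same invariant.
1. X is the midpoint of QE ⇒ X = (1/2, 1/2)
2. S lies on line XW with XS:SW = 1:(-4) ⇒ S = (2/3, 2/3)
2·[QWS] = 2/3, 2·[XWQ] = -1/2
[QWS]:[XWQ] = 2/3:-1/2 = -4/3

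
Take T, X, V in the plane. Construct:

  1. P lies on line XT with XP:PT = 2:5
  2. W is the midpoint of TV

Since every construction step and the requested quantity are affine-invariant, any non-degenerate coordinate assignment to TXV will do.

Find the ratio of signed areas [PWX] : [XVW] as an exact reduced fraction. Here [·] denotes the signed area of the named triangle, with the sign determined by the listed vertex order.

Set T = (0, 0), X = (1, 0), V = (0, 1); any affine frame gives the same invariant.
1. P lies on line XT with XP:PT = 2:5 ⇒ P = (5/7, 0)
2. W is the midpoint of TV ⇒ W = (0, 1/2)
2·[PWX] = -1/7, 2·[XVW] = 1/2
[PWX]:[XVW] = -1/7:1/2 = -2/7

[PWX]:[XVW] = -2/7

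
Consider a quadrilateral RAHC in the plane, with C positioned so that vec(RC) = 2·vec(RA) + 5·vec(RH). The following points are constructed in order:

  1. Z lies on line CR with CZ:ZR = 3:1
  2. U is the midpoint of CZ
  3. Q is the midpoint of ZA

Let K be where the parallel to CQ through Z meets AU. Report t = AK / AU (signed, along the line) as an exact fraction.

Choose coordinates R = (0, 0), A = (1, 0), H = (0, 1), C = (2, 5).
1. Z lies on line CR with CZ:ZR = 3:1 ⇒ Z = (1/2, 5/4)
2. U is the midpoint of CZ ⇒ U = (5/4, 25/8)
3. Q is the midpoint of ZA ⇒ Q = (3/4, 5/8)
through Z parallel to CQ: direction (-5/4, -35/8); meets AU at K = (4/3, 25/6)
K = A + t·(U−A) with t = 4/3

t = 4/3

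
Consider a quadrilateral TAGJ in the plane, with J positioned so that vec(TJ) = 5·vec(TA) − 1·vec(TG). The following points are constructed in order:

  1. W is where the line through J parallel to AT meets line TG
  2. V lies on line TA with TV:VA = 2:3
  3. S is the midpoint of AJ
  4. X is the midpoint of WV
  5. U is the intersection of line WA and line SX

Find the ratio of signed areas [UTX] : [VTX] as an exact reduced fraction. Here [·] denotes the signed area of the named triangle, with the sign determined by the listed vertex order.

[UTX]:[VTX] = 3/4

Assign T = (0, 0), A = (1, 0), G = (0, 1), J = (5, -1) — the answer is frame-independent, so this choice is without loss of generality.
1. W is where the line through J parallel to AT meets line TG ⇒ W = (0, -1)
2. V lies on line TA with TV:VA = 2:3 ⇒ V = (2/5, 0)
3. S is the midpoint of AJ ⇒ S = (3, -1/2)
4. X is the midpoint of WV ⇒ X = (1/5, -1/2)
5. U is the intersection of line WA and line SX ⇒ U = (1/2, -1/2)
2·[UTX] = 3/20, 2·[VTX] = 1/5
[UTX]:[VTX] = 3/20:1/5 = 3/4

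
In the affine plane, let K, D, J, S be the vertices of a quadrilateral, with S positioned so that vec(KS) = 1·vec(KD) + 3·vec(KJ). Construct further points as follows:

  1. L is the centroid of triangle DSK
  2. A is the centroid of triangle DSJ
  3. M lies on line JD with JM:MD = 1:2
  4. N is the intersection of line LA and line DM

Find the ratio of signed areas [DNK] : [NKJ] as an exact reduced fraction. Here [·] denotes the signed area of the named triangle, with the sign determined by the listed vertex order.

Assign K = (0, 0), D = (1, 0), J = (0, 1), S = (1, 3) — the answer is frame-independent, so this choice is without loss of generality.
1. L is the centroid of triangle DSK ⇒ L = (2/3, 1)
2. A is the centroid of triangle DSJ ⇒ A = (2/3, 4/3)
3. M lies on line JD with JM:MD = 1:2 ⇒ M = (1/3, 2/3)
4. N is the intersection of line LA and line DM ⇒ N = (2/3, 1/3)
2·[DNK] = 1/3, 2·[NKJ] = -2/3
[DNK]:[NKJ] = 1/3:-2/3 = -1/2

[DNK]:[NKJ] = -1/2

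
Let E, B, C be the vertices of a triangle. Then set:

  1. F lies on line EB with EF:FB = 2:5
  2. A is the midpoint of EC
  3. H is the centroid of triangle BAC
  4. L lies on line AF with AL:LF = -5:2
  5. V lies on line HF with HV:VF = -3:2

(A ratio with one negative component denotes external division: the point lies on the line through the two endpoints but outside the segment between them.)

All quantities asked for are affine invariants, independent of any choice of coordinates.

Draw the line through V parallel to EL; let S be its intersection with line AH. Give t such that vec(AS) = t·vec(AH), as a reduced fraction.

t = -41/7

Choose coordinates E = (0, 0), B = (1, 0), C = (0, 1).
1. F lies on line EB with EF:FB = 2:5 ⇒ F = (2/7, 0)
2. A is the midpoint of EC ⇒ A = (0, 1/2)
3. H is the centroid of triangle BAC ⇒ H = (1/3, 1/2)
4. L lies on line AF with AL:LF = -5:2 ⇒ L = (10/21, -1/3)
5. V lies on line HF with HV:VF = -3:2 ⇒ V = (4/21, -1)
through V parallel to EL: direction (10/21, -1/3); meets AH at S = (-41/21, 1/2)
S = A + t·(H−A) with t = -41/7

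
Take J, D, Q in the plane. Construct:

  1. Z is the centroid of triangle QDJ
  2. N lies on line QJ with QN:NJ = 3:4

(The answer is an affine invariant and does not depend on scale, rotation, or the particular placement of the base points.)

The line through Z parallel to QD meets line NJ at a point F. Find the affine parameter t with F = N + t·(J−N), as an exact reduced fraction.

Choose coordinates J = (0, 0), D = (1, 0), Q = (0, 1).
1. Z is the centroid of triangle QDJ ⇒ Z = (1/3, 1/3)
2. N lies on line QJ with QN:NJ = 3:4 ⇒ N = (0, 4/7)
through Z parallel to QD: direction (1, -1); meets NJ at F = (0, 2/3)
F = N + t·(J−N) with t = -1/6

t = -1/6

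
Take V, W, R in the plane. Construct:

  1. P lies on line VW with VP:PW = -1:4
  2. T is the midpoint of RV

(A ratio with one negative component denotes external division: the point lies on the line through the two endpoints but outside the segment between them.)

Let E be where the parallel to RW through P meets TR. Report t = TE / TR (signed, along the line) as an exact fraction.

t = -5/3

Choose coordinates V = (0, 0), W = (1, 0), R = (0, 1).
1. P lies on line VW with VP:PW = -1:4 ⇒ P = (-1/3, 0)
2. T is the midpoint of RV ⇒ T = (0, 1/2)
through P parallel to RW: direction (1, -1); meets TR at E = (0, -1/3)
E = T + t·(R−T) with t = -5/3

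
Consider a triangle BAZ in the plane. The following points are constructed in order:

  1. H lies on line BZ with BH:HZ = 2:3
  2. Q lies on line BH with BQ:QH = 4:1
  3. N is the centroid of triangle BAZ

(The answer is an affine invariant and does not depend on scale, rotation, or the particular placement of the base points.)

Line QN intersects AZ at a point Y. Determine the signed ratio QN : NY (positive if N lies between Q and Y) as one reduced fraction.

QN:NY = 26/25

Work in coordinates with B = (0, 0), A = (1, 0), Z = (0, 1).
1. H lies on line BZ with BH:HZ = 2:3 ⇒ H = (0, 2/5)
2. Q lies on line BH with BQ:QH = 4:1 ⇒ Q = (0, 8/25)
3. N is the centroid of triangle BAZ ⇒ N = (1/3, 1/3)
line QN meets AZ at Y = (17/26, 9/26)
N = Q + t·(Y−Q) with t = 26/51, so QN:NY = 26/51:25/51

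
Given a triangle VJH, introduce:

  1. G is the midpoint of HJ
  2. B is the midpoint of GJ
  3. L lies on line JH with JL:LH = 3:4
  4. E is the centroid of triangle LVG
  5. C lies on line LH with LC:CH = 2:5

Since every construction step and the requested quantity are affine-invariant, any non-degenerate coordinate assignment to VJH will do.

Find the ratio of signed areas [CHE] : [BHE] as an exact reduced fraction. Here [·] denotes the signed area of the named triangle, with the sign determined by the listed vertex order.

[CHE]:[BHE] = 80/147

Choose coordinates V = (0, 0), J = (1, 0), H = (0, 1).
1. G is the midpoint of HJ ⇒ G = (1/2, 1/2)
2. B is the midpoint of GJ ⇒ B = (3/4, 1/4)
3. L lies on line JH with JL:LH = 3:4 ⇒ L = (4/7, 3/7)
4. E is the centroid of triangle LVG ⇒ E = (5/14, 13/42)
5. C lies on line LH with LC:CH = 2:5 ⇒ C = (20/49, 29/49)
2·[CHE] = 20/147, 2·[BHE] = 1/4
[CHE]:[BHE] = 20/147:1/4 = 80/147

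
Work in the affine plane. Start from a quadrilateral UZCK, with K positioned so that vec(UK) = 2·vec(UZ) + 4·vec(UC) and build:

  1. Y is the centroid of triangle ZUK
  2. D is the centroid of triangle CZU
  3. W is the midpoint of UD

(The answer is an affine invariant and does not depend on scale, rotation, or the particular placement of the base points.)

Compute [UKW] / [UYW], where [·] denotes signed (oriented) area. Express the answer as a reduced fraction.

[UKW]:[UYW] = 6

Work in coordinates with U = (0, 0), Z = (1, 0), C = (0, 1), K = (2, 4).
1. Y is the centroid of triangle ZUK ⇒ Y = (1, 4/3)
2. D is the centroid of triangle CZU ⇒ D = (1/3, 1/3)
3. W is the midpoint of UD ⇒ W = (1/6, 1/6)
2·[UKW] = -1/3, 2·[UYW] = -1/18
[UKW]:[UYW] = -1/3:-1/18 = 6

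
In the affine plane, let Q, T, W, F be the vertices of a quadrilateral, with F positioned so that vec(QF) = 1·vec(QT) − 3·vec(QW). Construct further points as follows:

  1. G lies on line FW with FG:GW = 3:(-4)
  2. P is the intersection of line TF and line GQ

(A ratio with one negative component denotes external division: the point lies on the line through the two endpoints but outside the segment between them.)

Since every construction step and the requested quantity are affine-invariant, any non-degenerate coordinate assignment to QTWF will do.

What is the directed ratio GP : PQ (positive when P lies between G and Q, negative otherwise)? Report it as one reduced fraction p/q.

Assign Q = (0, 0), T = (1, 0), W = (0, 1), F = (1, -3) — the answer is frame-independent, so this choice is without loss of generality.
1. G lies on line FW with FG:GW = 3:(-4) ⇒ G = (4, -15)
2. P is the intersection of line TF and line GQ ⇒ P = (1, -15/4)
P = G + t·(Q−G) with t = 3/4, so GP:PQ = t:(1−t) = 3/4:1/4

GP:PQ = 3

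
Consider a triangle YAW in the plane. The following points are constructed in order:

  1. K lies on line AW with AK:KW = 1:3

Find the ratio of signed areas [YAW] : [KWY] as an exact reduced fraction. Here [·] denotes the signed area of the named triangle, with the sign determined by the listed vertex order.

[YAW]:[KWY] = 4/3

Work in coordinates with Y = (0, 0), A = (1, 0), W = (0, 1).
1. K lies on line AW with AK:KW = 1:3 ⇒ K = (3/4, 1/4)
2·[YAW] = 1, 2·[KWY] = 3/4
[YAW]:[KWY] = 1:3/4 = 4/3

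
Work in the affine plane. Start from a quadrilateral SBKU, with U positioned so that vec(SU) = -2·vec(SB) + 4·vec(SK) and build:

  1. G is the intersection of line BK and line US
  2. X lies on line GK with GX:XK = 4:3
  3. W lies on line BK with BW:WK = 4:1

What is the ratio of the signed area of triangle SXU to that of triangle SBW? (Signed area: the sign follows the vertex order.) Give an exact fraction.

[SXU]:[SBW] = 10/7

Work in coordinates with S = (0, 0), B = (1, 0), K = (0, 1), U = (-2, 4).
1. G is the intersection of line BK and line US ⇒ G = (-1, 2)
2. X lies on line GK with GX:XK = 4:3 ⇒ X = (-3/7, 10/7)
3. W lies on line BK with BW:WK = 4:1 ⇒ W = (1/5, 4/5)
2·[SXU] = 8/7, 2·[SBW] = 4/5
[SXU]:[SBW] = 8/7:4/5 = 10/7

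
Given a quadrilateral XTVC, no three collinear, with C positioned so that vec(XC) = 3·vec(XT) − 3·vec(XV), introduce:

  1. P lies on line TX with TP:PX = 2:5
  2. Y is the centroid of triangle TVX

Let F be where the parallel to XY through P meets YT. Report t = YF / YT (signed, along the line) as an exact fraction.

Work in coordinates with X = (0, 0), T = (1, 0), V = (0, 1), C = (3, -3).
1. P lies on line TX with TP:PX = 2:5 ⇒ P = (5/7, 0)
2. Y is the centroid of triangle TVX ⇒ Y = (1/3, 1/3)
through P parallel to XY: direction (1/3, 1/3); meets YT at F = (17/21, 2/21)
F = Y + t·(T−Y) with t = 5/7

t = 5/7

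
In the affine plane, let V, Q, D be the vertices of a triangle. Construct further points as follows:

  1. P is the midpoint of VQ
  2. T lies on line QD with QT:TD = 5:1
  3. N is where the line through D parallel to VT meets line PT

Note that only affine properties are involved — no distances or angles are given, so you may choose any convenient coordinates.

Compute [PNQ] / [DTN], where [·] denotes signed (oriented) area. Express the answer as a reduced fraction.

Assign V = (0, 0), Q = (1, 0), D = (0, 1) — the answer is frame-independent, so this choice is without loss of generality.
1. P is the midpoint of VQ ⇒ P = (1/2, 0)
2. T lies on line QD with QT:TD = 5:1 ⇒ T = (1/6, 5/6)
3. N is where the line through D parallel to VT meets line PT ⇒ N = (1/30, 7/6)
2·[PNQ] = -7/12, 2·[DTN] = 1/30
[PNQ]:[DTN] = -7/12:1/30 = -35/2

[PNQ]:[DTN] = -35/2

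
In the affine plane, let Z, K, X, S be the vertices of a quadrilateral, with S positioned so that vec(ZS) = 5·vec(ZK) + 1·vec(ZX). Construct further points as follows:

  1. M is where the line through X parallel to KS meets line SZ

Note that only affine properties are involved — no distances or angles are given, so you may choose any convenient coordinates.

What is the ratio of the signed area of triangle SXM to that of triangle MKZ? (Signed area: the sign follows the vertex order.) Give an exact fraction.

Choose coordinates Z = (0, 0), K = (1, 0), X = (0, 1), S = (5, 1).
1. M is where the line through X parallel to KS meets line SZ ⇒ M = (-20, -4)
2·[SXM] = 25, 2·[MKZ] = 4
[SXM]:[MKZ] = 25:4 = 25/4

[SXM]:[MKZ] = 25/4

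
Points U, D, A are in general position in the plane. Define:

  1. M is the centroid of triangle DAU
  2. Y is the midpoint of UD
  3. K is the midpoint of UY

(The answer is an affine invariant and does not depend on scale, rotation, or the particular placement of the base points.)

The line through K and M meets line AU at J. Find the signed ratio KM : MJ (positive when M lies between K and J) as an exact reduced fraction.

Choose coordinates U = (0, 0), D = (1, 0), A = (0, 1).
1. M is the centroid of triangle DAU ⇒ M = (1/3, 1/3)
2. Y is the midpoint of UD ⇒ Y = (1/2, 0)
3. K is the midpoint of UY ⇒ K = (1/4, 0)
line KM meets AU at J = (0, -1)
M = K + t·(J−K) with t = -1/3, so KM:MJ = -1/3:4/3

KM:MJ = -1/4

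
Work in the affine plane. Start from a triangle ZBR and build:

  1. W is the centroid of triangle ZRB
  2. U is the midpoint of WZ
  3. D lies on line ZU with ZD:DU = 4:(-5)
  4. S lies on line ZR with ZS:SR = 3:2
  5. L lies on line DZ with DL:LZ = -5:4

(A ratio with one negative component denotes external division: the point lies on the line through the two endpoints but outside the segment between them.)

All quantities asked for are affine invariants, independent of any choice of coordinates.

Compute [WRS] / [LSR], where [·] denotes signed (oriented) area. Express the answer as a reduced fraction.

Choose coordinates Z = (0, 0), B = (1, 0), R = (0, 1).
1. W is the centroid of triangle ZRB ⇒ W = (1/3, 1/3)
2. U is the midpoint of WZ ⇒ U = (1/6, 1/6)
3. D lies on line ZU with ZD:DU = 4:(-5) ⇒ D = (-2/3, -2/3)
4. S lies on line ZR with ZS:SR = 3:2 ⇒ S = (0, 3/5)
5. L lies on line DZ with DL:LZ = -5:4 ⇒ L = (8/3, 8/3)
2·[WRS] = 2/15, 2·[LSR] = -16/15
[WRS]:[LSR] = 2/15:-16/15 = -1/8

[WRS]:[LSR] = -1/8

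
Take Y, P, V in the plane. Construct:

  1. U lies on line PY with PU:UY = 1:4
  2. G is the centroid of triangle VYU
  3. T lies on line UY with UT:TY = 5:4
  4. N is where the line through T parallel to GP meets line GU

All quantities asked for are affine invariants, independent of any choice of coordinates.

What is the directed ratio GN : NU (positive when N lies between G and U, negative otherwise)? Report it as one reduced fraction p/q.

Set Y = (0, 0), P = (1, 0), V = (0, 1); any affine frame gives the same invariant.
1. U lies on line PY with PU:UY = 1:4 ⇒ U = (4/5, 0)
2. G is the centroid of triangle VYU ⇒ G = (4/15, 1/3)
3. T lies on line UY with UT:TY = 5:4 ⇒ T = (16/45, 0)
4. N is where the line through T parallel to GP meets line GU ⇒ N = (268/135, -20/27)
N = G + t·(U−G) with t = 29/9, so GN:NU = t:(1−t) = 29/9:-20/9

GN:NU = -29/20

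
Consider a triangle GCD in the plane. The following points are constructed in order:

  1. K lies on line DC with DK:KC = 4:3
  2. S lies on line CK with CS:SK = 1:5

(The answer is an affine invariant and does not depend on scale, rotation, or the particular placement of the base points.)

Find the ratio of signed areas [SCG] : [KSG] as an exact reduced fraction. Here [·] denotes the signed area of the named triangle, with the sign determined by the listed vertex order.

[SCG]:[KSG] = 1/5

Set G = (0, 0), C = (1, 0), D = (0, 1); any affine frame gives the same invariant.
1. K lies on line DC with DK:KC = 4:3 ⇒ K = (4/7, 3/7)
2. S lies on line CK with CS:SK = 1:5 ⇒ S = (13/14, 1/14)
2·[SCG] = -1/14, 2·[KSG] = -5/14
[SCG]:[KSG] = -1/14:-5/14 = 1/5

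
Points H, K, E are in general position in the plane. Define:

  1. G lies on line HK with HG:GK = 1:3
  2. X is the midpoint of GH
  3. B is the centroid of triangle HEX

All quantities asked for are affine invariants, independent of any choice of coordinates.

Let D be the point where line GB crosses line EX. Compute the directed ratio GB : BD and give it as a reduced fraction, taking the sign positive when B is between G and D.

GB:BD = -4

Set H = (0, 0), K = (1, 0), E = (0, 1); any affine frame gives the same invariant.
1. G lies on line HK with HG:GK = 1:3 ⇒ G = (1/4, 0)
2. X is the midpoint of GH ⇒ X = (1/8, 0)
3. B is the centroid of triangle HEX ⇒ B = (1/24, 1/3)
line GB meets EX at D = (3/32, 1/4)
B = G + t·(D−G) with t = 4/3, so GB:BD = 4/3:-1/3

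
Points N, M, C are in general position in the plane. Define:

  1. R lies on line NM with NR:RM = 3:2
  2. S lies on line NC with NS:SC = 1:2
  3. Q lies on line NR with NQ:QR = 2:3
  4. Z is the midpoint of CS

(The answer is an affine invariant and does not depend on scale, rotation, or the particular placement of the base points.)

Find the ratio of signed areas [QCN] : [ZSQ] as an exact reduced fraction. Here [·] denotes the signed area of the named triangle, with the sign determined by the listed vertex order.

Assign N = (0, 0), M = (1, 0), C = (0, 1) — the answer is frame-independent, so this choice is without loss of generality.
1. R lies on line NM with NR:RM = 3:2 ⇒ R = (3/5, 0)
2. S lies on line NC with NS:SC = 1:2 ⇒ S = (0, 1/3)
3. Q lies on line NR with NQ:QR = 2:3 ⇒ Q = (6/25, 0)
4. Z is the midpoint of CS ⇒ Z = (0, 2/3)
2·[QCN] = 6/25, 2·[ZSQ] = 2/25
[QCN]:[ZSQ] = 6/25:2/25 = 3

[QCN]:[ZSQ] = 3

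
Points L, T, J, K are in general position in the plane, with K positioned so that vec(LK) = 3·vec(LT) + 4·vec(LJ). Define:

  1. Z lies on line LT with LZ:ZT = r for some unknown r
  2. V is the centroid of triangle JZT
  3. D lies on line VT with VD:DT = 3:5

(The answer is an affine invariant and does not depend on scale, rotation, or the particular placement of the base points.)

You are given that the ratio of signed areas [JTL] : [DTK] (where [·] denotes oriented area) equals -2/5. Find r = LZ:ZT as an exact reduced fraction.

Set L = (0, 0), T = (1, 0), J = (0, 1), K = (3, 4); any affine frame gives the same invariant.
1. With LZ:ZT = r, write λ = r/(r+1) so Z = L + λ·(T−L); Z is affine-linear in λ
2. V is the centroid of triangle JZT ⇒ V is an affine combination of earlier points and hence also affine-linear in λ
3. D lies on line VT with VD:DT = 3:5 ⇒ D is an affine combination of earlier points and hence also affine-linear in λ
Every point depending on Z is an affine combination of Z and λ-independent points, so each such coordinate is linear in λ; the λ² term in each signed area is a multiple of (T−L)×(T−L) = 0, so 2·[JTL] and 2·[DTK] are each linear in λ. Evaluating at λ=0 and λ=1:
  2·[JTL] = -1,   2·[DTK] = -5/6·λ + 25/12
So [JTL]:[DTK] = (-1) / (-5/6·λ + 25/12). Setting this equal to -2/5:
  -1 = -2/5·(-5/6·λ + 25/12)  ⇒  λ = -1/2
Then r = λ/(1−λ) = (-1/2)/(3/2) = -1/3. Check: with r = -1/3, Z = (-1/2, 0) and [JTL]:[DTK] = -2/5 as required.

r = -1/3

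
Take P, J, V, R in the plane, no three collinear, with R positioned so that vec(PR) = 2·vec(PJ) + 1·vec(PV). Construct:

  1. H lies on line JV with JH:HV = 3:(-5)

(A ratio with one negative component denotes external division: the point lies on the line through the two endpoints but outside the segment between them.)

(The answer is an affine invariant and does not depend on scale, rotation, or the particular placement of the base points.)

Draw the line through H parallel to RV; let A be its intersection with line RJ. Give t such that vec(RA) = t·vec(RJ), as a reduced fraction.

t = 5/2

Choose coordinates P = (0, 0), J = (1, 0), V = (0, 1), R = (2, 1).
1. H lies on line JV with JH:HV = 3:(-5) ⇒ H = (5/2, -3/2)
through H parallel to RV: direction (-2, 0); meets RJ at A = (-1/2, -3/2)
A = R + t·(J−R) with t = 5/2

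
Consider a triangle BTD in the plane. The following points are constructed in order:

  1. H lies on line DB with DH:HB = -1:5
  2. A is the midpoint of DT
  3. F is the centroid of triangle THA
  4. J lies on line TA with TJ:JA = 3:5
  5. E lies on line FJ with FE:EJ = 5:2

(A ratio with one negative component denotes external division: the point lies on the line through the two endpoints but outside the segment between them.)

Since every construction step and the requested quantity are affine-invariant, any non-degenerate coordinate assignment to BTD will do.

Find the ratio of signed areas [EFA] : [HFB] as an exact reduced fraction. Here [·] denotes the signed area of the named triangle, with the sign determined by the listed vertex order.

Assign B = (0, 0), T = (1, 0), D = (0, 1) — the answer is frame-independent, so this choice is without loss of generality.
1. H lies on line DB with DH:HB = -1:5 ⇒ H = (0, 5/4)
2. A is the midpoint of DT ⇒ A = (1/2, 1/2)
3. F is the centroid of triangle THA ⇒ F = (1/2, 7/12)
4. J lies on line TA with TJ:JA = 3:5 ⇒ J = (13/16, 3/16)
5. E lies on line FJ with FE:EJ = 5:2 ⇒ E = (81/112, 101/336)
2·[EFA] = 25/1344, 2·[HFB] = -5/8
[EFA]:[HFB] = 25/1344:-5/8 = -5/168

[EFA]:[HFB] = -5/168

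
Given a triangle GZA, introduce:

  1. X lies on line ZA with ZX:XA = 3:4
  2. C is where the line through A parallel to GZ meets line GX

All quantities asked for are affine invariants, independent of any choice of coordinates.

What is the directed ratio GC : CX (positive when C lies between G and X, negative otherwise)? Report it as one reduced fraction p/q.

Work in coordinates with G = (0, 0), Z = (1, 0), A = (0, 1).
1. X lies on line ZA with ZX:XA = 3:4 ⇒ X = (4/7, 3/7)
2. C is where the line through A parallel to GZ meets line GX ⇒ C = (4/3, 1)
C = G + t·(X−G) with t = 7/3, so GC:CX = t:(1−t) = 7/3:-4/3

GC:CX = -7/4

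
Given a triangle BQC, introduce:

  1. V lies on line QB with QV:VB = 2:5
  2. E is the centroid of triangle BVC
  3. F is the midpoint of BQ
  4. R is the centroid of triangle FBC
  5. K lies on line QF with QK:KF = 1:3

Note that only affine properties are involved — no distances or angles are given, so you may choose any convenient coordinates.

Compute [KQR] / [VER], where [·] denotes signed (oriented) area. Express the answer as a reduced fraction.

[KQR]:[VER] = 7/4

Choose coordinates B = (0, 0), Q = (1, 0), C = (0, 1).
1. V lies on line QB with QV:VB = 2:5 ⇒ V = (5/7, 0)
2. E is the centroid of triangle BVC ⇒ E = (5/21, 1/3)
3. F is the midpoint of BQ ⇒ F = (1/2, 0)
4. R is the centroid of triangle FBC ⇒ R = (1/6, 1/3)
5. K lies on line QF with QK:KF = 1:3 ⇒ K = (7/8, 0)
2·[KQR] = 1/24, 2·[VER] = 1/42
[KQR]:[VER] = 1/24:1/42 = 7/4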